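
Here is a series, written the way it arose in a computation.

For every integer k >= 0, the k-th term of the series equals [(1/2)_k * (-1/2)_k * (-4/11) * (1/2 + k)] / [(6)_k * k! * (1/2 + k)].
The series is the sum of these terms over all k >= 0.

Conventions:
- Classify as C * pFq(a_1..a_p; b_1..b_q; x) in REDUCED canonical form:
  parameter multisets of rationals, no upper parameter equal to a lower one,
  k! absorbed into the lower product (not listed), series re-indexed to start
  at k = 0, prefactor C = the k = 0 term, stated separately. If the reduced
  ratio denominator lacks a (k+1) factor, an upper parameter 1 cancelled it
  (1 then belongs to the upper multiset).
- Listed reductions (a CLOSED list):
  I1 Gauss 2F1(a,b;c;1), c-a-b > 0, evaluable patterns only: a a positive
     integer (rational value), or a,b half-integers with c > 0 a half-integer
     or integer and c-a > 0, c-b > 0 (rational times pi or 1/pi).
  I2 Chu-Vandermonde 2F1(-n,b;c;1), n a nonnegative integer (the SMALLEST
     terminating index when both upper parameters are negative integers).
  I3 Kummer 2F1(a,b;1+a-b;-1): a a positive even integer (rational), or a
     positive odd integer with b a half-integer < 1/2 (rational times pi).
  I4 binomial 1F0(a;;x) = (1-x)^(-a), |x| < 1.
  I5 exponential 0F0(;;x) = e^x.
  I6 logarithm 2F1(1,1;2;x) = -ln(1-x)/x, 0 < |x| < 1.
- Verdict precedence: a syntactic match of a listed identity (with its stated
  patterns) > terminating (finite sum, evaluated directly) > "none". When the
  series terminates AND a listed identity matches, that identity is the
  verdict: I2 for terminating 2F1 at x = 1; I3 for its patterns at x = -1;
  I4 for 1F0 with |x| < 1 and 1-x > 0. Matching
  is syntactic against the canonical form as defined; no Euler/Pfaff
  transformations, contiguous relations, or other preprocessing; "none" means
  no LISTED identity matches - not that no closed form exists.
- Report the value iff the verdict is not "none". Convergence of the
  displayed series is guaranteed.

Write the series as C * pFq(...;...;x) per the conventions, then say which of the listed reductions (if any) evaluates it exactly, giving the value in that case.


At argument 1: a 2F1 with upper {-1/2, 1/2}, lower {6}, scaled by C = -4/11. Verdict: this is the half-integer Gauss pattern (I1) (x = 1; upper {-1/2, 1/2} half-integers, c = 6 in the evaluable pattern). Sum: (-524288/480249) / pi.

Key observation: t_0 = -4/11 here, and k + 1/2 divides numerator and denominator alike; C = -4/11 after cancelling.
Consecutive-term ratio: r(k) = 1 * (k-1/2) (k+1/2) / [(k+6) (k+1)] - rational in k. x = 1; t_0 = -4/11; negate the roots.


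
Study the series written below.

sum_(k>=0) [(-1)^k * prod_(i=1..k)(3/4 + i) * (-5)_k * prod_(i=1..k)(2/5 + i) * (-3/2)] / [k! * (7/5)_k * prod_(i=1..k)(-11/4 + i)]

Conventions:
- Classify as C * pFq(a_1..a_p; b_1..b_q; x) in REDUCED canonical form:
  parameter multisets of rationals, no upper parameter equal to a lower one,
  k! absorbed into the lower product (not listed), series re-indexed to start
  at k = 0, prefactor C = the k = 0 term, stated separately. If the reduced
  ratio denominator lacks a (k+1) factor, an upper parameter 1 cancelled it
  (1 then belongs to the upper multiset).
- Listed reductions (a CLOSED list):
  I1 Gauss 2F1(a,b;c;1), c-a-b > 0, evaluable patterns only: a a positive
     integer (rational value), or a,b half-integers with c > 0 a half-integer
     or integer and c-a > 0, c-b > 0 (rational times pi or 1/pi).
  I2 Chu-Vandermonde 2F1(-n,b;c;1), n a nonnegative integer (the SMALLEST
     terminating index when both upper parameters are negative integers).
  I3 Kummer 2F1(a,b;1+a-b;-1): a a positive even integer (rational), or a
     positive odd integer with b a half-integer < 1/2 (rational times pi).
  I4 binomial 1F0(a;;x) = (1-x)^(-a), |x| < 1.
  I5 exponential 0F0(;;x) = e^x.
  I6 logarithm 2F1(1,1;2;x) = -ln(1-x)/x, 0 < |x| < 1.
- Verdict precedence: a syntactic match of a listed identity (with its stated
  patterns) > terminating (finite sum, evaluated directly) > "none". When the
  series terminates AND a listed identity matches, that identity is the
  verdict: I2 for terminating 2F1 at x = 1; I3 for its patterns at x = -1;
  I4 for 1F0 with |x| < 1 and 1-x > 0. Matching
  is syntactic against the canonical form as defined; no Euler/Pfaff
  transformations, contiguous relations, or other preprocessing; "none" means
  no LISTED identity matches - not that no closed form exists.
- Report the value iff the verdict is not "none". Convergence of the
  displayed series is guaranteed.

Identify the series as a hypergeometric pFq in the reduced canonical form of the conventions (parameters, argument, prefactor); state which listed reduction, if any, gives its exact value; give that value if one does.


Reduced: x = -1, 2F1, upper = {-5, 7/4}, lower = {-7/4}, C = -3/2. Verdict: terminating - upper parameter -5 makes this a finite sum (last index 5), evaluated exactly. Value: -9728/3.

Key observation: t_0 being -3/2, the lower running product (C = -3/2, x = -1) is a rising factorial.
Step ratio: r(k) = (-1) * (k-5) (k+7/4) / [(k-7/4) (k+1)] - rational in k. x = (-1); t_0 = -3/2; negate the roots.


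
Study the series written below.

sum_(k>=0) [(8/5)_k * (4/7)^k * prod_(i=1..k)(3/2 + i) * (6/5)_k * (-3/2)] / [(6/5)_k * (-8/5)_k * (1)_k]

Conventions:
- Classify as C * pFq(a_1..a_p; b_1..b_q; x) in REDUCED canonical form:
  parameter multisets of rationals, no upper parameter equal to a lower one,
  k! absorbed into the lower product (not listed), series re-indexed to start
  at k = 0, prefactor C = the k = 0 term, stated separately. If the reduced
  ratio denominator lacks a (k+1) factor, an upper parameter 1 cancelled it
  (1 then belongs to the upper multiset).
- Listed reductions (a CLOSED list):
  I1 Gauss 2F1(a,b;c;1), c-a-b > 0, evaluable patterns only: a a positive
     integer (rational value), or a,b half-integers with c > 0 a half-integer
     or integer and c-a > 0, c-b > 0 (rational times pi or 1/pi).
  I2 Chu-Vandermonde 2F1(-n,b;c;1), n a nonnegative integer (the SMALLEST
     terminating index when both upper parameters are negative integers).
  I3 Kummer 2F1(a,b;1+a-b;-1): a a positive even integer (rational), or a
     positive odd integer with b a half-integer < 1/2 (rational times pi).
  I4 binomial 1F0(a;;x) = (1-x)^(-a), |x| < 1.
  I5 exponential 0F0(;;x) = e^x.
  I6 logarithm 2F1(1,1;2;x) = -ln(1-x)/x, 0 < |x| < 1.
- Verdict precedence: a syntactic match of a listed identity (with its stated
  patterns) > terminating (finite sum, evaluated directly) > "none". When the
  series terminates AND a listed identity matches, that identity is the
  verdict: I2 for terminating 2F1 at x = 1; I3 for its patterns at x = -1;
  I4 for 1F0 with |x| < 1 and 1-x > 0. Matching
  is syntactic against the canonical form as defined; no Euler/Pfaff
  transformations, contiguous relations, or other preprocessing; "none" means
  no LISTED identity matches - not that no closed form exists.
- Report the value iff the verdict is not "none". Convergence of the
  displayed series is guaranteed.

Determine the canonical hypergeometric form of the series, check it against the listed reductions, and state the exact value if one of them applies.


This is -3/2 * 2F1(8/5, 5/2; -8/5; 4/7) in reduced canonical form. Verdict: no listed reduction: x = 4/7 and upper {8/5, 5/2} fail every I1-I6 pattern.

First insight: t_0 = -3/2 here, and the running product (C = -3/2, x = 4/7) telescopes to a rising factorial.
Adjacent-term ratio: r(k) = (4/7) * (k+8/5) (k+5/2) / [(k-8/5) (k+1)] - rational in k, leading ratio (4/7); with t_0 = -3/2, classification follows.


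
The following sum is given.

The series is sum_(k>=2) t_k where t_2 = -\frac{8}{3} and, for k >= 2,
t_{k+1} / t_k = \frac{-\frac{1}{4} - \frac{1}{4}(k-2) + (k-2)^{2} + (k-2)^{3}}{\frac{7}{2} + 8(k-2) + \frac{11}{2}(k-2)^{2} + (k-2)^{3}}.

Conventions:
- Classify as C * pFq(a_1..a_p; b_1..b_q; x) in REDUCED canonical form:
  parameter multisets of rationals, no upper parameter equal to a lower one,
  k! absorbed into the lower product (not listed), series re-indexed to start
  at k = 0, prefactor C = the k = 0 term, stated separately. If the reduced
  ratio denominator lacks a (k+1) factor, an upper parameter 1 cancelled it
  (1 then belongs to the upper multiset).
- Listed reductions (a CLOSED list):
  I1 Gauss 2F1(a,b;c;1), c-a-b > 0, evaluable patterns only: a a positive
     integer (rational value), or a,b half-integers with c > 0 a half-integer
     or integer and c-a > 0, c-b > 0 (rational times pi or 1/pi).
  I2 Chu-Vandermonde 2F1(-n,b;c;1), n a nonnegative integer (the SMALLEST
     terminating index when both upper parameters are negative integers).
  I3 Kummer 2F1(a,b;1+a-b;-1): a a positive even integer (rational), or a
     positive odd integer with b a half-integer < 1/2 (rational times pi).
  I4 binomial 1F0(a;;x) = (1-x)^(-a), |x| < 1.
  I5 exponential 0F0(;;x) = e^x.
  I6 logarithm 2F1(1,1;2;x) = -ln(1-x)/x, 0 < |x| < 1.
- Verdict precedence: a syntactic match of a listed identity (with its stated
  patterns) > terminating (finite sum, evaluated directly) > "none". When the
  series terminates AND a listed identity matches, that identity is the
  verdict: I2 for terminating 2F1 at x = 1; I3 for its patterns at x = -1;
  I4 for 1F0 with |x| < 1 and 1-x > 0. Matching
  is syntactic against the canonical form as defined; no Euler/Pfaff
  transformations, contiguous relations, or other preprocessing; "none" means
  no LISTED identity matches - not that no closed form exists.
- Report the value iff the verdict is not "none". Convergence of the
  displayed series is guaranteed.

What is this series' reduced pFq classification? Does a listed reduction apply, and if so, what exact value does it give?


Key observation: t_0 being -\frac{8}{3}, the parameter 1 appears in both the upper and lower lists and cancels.
Adjacent-term ratio: r(k) = 1 * (k-\frac{1}{2}) (k+\frac{1}{2}) / [(k+\frac{7}{2}) (k+1)] - poly over poly, x = 1 from leading terms; C = -\frac{8}{3} at k = 0.

Canonical form: C = -\frac{8}{3} times 2F1 with upper {-\frac{1}{2}, \frac{1}{2}}, lower {\frac{7}{2}}, x = 1. Verdict (x = 1): Gauss (I1, half-integer pattern) applies (x = 1; upper {-\frac{1}{2}, \frac{1}{2}} half-integers, c = \frac{7}{2} in the evaluable pattern). Value: \left(-\frac{25}{32}\right) \cdot \pi.


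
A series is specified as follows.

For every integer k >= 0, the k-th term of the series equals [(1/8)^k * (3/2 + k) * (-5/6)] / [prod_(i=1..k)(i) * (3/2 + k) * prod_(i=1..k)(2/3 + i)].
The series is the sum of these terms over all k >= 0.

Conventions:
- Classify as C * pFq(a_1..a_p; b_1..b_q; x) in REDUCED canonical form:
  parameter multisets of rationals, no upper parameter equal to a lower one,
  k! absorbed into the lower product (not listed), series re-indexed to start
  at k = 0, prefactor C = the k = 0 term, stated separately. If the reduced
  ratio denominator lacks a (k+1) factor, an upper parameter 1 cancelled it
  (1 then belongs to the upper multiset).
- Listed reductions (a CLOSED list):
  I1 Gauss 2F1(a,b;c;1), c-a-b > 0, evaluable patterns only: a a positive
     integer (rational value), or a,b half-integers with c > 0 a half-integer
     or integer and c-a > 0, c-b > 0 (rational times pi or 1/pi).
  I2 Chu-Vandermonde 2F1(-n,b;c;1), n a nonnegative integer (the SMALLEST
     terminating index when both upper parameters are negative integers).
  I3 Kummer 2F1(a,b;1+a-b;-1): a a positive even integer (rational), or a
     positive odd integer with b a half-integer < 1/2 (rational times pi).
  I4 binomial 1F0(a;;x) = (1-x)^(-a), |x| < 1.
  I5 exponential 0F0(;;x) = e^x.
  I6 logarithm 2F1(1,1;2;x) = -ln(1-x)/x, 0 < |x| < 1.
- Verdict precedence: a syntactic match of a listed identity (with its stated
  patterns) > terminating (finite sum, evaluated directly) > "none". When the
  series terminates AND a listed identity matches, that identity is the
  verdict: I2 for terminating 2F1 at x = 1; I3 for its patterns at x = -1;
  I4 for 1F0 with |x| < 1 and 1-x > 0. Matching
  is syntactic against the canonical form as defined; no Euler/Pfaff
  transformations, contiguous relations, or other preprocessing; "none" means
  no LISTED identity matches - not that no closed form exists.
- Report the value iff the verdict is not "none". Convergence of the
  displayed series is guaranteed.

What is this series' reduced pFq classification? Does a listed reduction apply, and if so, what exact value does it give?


The tell: x = (1/8) and the product of the first k integers (C = -5/6, x = 1/8) is k!.
Consecutive-term ratio: r(k) = (1/8) * 1 / [(k+5/3) (k+1)] - rational in k, leading ratio (1/8); with t_0 = -5/6, classification follows.

Reduced: x = 1/8, 0F1, upper = {-}, lower = {5/3}, C = -5/6. Verdict: none (x = 1/8): each listed identity misses the multisets {-} ; {5/3}.


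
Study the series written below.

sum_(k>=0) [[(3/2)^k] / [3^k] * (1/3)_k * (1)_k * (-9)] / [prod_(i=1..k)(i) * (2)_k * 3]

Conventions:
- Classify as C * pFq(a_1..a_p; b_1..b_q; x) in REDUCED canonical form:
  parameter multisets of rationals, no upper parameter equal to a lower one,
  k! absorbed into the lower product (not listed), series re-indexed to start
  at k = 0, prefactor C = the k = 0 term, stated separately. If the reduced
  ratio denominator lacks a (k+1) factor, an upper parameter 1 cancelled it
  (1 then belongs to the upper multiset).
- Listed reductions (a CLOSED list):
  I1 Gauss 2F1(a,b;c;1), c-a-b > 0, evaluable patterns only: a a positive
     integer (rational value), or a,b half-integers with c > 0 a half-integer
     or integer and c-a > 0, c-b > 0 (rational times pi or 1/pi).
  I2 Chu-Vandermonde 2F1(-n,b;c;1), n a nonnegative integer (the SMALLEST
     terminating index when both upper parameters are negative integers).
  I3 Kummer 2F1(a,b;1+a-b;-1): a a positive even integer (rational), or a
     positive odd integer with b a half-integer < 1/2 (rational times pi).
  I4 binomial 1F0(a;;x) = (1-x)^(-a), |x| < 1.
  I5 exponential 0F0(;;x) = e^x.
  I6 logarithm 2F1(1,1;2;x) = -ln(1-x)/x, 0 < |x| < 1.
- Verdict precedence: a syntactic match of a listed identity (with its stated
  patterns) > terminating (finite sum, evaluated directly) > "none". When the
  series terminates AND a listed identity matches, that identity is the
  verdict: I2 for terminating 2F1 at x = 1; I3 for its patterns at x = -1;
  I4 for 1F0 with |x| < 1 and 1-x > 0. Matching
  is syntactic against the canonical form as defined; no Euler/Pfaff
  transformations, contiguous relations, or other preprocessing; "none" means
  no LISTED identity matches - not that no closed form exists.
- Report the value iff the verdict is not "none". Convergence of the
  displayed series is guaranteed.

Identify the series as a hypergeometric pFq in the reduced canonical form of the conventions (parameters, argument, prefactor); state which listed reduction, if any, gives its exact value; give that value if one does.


Classification (C = -3): 2F1 with upper {1/3, 1}, lower {2}, argument x = 1/2. Verdict: none. A 2F1 with upper {1/3, 1} fits none of I1-I6 at x = 1/2; the sum runs forever.

The tell: t_0 being -3, the constant factors (C = -3, x = 1/2) combine into one prefactor.
Term ratio: r(k) = (1/2) * (k+1/3) (k+1) / [(k+2) (k+1)] - rational in k, leading ratio (1/2); with t_0 = -3, classification follows.


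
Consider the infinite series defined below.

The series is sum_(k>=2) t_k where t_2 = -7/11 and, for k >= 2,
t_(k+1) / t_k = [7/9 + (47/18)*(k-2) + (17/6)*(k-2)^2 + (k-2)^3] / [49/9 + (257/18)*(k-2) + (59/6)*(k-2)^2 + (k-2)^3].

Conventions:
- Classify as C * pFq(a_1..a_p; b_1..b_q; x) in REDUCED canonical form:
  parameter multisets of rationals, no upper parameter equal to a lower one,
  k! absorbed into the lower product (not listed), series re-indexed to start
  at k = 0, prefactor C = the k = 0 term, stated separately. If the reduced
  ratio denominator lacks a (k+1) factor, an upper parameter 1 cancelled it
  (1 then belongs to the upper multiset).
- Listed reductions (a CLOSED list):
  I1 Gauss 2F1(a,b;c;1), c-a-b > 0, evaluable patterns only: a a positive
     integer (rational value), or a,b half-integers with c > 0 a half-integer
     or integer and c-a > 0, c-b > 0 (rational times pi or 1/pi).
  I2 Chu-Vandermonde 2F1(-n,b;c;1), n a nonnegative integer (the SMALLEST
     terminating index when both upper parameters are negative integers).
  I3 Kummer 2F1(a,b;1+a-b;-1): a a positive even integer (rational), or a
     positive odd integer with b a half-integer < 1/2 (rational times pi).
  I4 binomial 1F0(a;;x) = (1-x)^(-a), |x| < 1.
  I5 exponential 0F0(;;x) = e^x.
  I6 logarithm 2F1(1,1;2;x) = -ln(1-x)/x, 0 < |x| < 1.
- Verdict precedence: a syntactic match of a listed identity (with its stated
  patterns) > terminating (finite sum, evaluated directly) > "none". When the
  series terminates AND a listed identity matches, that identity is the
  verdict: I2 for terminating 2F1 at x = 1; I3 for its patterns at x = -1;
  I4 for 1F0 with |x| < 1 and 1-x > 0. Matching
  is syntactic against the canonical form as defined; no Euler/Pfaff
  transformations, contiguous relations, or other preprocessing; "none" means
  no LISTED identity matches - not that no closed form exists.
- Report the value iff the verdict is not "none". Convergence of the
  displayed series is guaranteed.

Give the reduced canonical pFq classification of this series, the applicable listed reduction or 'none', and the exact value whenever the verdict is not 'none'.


x = 1 here; the reduced form reads 2F1, upper {1, 7/6}, lower {49/6}, C = -7/11. Verdict: Gauss (I1, integer-parameter pattern) applies (x = 1: the Gamma ratio telescopes since c-a-b = 6 > 0 and a = 1 in Z>0). Hence: -301/396.

Key step: with t_0 = -7/11, factor the ratio over Q (C = -7/11): negated roots = parameters.
Term ratio: r(k) = 1 * (k+1) (k+7/6) / [(k+49/6) (k+1)] - rational in k. x = 1; t_0 = -7/11; negate the roots.


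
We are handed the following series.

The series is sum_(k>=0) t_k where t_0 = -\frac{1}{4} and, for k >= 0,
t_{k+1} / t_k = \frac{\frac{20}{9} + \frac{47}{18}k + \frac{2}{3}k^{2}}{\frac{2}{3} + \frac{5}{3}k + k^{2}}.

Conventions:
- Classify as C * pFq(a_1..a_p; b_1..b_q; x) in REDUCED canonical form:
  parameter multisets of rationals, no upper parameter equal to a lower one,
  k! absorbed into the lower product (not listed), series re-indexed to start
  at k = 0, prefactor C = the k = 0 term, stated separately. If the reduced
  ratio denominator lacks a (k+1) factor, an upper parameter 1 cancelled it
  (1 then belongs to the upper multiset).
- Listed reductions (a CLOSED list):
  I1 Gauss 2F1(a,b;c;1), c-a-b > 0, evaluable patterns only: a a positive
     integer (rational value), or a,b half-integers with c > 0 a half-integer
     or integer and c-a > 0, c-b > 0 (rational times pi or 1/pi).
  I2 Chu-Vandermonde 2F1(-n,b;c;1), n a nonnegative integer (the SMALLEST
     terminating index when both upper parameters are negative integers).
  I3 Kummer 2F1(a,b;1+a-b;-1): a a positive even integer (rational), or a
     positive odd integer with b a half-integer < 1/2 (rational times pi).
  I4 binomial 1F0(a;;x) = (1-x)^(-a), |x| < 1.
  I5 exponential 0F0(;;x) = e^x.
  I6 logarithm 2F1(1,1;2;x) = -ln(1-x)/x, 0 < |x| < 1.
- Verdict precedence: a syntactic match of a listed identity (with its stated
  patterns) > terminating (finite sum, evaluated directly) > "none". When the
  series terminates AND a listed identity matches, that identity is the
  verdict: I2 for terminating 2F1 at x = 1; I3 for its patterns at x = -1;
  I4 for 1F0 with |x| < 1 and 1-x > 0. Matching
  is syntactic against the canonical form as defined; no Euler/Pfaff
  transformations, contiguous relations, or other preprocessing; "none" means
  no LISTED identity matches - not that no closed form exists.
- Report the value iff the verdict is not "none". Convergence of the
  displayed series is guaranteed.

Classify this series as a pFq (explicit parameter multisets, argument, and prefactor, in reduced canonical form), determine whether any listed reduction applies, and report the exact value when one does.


The series (x = \frac{2}{3}) is 2F1: upper {\frac{5}{4}, \frac{8}{3}}, lower {\frac{2}{3}}, prefactor -\frac{1}{4}. Verdict: none. Every listed pattern misses the 2F1 form at \frac{2}{3}, upper {\frac{5}{4}, \frac{8}{3}}.

First insight: t_0 = -\frac{1}{4} here, and factor the ratio over Q (C = -1/4): negated roots = parameters.
Adjacent-term ratio: r(k) = \frac{2}{3} * (k+\frac{5}{4}) (k+\frac{8}{3}) / [(k+\frac{2}{3}) (k+1)] ; factor over Q: parameters, x = \frac{2}{3}, and C = -\frac{1}{4}.


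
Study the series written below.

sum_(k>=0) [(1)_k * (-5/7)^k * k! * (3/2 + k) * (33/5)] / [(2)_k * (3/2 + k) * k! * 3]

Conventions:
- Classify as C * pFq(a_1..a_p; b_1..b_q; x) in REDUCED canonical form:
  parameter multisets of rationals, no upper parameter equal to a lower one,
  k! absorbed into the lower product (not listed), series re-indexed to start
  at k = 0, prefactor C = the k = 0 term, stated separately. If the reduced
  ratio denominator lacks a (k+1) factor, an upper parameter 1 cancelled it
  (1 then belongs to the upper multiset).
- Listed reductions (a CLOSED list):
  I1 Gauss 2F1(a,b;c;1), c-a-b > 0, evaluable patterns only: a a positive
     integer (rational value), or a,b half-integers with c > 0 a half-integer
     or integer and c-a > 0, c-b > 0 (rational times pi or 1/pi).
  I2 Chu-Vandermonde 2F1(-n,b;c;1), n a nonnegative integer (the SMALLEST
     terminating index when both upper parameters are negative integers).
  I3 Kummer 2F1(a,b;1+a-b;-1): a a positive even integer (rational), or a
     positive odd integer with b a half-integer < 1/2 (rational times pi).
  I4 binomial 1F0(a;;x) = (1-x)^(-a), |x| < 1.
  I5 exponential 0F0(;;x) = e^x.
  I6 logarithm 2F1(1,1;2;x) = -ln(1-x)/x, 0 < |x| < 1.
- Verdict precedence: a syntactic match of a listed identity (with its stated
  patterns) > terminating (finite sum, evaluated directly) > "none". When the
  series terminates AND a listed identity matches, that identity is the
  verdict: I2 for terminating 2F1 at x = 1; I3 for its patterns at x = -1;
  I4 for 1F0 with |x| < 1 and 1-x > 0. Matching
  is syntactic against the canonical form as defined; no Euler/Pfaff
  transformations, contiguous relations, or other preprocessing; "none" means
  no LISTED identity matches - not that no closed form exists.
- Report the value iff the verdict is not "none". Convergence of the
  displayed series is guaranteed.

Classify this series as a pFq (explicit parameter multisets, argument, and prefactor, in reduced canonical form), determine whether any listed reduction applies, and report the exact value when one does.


Classification (C = 11/5): 2F1 with upper {1, 1}, lower {2}, argument x = -5/7. Verdict: this is the logarithmic series (I6) (the logarithm: parameters (1,1;2), x = -5/7). Value: (77/25) * ln(12/7).

Key step: t_0 = 11/5 here, and striking the common factor k + 3/2 reduces the term (prefactor 11/5).
Ratio: r(k) = (-5/7) * (k+1) (k+1) / [(k+2) (k+1)] - poly over poly, x = (-5/7) from leading terms; C = 11/5 at k = 0.


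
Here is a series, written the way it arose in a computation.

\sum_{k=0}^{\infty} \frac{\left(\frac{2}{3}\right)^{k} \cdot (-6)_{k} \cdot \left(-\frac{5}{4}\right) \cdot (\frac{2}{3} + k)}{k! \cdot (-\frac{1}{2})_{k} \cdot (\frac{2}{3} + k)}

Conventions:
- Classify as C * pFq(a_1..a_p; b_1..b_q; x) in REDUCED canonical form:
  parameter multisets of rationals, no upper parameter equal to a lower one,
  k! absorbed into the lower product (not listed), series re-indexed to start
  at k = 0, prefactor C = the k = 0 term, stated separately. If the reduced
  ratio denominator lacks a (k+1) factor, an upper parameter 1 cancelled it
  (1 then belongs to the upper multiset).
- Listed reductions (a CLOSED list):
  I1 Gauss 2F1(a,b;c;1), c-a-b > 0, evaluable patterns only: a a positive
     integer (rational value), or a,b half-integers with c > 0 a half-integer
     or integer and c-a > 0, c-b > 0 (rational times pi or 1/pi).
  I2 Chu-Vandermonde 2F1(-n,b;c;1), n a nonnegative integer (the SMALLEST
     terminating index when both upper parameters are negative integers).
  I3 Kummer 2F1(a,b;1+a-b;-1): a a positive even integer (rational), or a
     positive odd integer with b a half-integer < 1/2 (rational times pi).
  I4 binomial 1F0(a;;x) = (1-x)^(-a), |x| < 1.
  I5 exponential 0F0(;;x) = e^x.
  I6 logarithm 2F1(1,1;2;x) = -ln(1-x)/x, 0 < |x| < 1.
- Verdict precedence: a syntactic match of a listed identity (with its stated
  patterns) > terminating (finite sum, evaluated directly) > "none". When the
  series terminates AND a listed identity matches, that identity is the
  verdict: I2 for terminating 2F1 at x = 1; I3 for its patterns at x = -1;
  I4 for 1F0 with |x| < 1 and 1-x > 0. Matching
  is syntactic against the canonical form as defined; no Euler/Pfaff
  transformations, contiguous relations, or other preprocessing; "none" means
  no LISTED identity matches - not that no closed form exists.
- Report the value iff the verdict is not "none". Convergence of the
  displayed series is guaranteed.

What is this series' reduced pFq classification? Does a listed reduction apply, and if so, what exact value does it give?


This is -\frac{5}{4} * 1F1(-6; -\frac{1}{2}; \frac{2}{3}) in reduced canonical form. Verdict: terminating at k = 6: the factor (-6)_k kills every later term; summing the 7 survivors is exact. Sum: \frac{3299743}{551124}.

Structural cue: with t_0 = -\frac{5}{4}, the factor k + 2/3 cancels (top and bottom), leaving C = -5/4.
Consecutive-term ratio: r(k) = \frac{2}{3} * (k-6) / [(k-\frac{1}{2}) (k+1)] - rational in k. x = \frac{2}{3}; t_0 = -\frac{5}{4}; negate the roots.


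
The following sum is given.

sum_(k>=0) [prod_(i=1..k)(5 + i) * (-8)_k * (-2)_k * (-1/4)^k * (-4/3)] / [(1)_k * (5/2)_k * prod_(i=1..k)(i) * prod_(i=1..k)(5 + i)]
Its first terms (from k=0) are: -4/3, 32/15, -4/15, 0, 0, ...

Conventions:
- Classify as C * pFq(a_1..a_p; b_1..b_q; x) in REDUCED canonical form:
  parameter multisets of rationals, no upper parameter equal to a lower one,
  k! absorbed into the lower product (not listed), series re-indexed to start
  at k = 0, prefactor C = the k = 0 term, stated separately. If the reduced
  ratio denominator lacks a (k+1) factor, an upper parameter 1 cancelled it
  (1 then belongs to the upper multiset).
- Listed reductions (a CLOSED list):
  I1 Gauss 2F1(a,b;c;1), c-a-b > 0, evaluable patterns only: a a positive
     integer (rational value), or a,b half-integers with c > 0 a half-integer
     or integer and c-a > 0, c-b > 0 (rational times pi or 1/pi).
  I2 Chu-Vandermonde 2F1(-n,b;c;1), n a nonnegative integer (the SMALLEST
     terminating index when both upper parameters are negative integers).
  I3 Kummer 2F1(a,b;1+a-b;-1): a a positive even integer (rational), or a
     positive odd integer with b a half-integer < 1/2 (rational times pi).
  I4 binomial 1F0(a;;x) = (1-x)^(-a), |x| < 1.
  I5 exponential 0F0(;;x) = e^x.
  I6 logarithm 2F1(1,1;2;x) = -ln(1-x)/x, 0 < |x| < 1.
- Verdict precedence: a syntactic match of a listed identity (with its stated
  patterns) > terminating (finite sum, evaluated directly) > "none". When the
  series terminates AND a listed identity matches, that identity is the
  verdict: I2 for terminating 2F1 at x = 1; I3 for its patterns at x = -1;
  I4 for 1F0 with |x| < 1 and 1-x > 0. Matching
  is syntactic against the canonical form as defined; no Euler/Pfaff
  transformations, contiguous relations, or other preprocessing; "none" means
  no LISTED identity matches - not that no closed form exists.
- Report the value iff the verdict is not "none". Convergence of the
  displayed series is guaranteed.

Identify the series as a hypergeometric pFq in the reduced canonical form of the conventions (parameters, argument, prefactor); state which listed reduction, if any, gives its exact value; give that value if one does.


The series (x = -1/4) is 2F2: upper {-8, -2}, lower {1, 5/2}, prefactor -4/3. Verdict: terminating - no listed pattern fits, but -2 in the upper list cuts the series at k = 2; direct evaluation. Hence: 8/15.

First insight: t_0 = -4/3 here, and the parameter 6 appears in both the upper and lower lists and cancels.
Consecutive-term ratio: r(k) = (-1/4) * (k-8) (k-2) / [(k+1) (k+5/2) (k+1)] - poly over poly, x = (-1/4) from leading terms; C = -4/3 at k = 0.


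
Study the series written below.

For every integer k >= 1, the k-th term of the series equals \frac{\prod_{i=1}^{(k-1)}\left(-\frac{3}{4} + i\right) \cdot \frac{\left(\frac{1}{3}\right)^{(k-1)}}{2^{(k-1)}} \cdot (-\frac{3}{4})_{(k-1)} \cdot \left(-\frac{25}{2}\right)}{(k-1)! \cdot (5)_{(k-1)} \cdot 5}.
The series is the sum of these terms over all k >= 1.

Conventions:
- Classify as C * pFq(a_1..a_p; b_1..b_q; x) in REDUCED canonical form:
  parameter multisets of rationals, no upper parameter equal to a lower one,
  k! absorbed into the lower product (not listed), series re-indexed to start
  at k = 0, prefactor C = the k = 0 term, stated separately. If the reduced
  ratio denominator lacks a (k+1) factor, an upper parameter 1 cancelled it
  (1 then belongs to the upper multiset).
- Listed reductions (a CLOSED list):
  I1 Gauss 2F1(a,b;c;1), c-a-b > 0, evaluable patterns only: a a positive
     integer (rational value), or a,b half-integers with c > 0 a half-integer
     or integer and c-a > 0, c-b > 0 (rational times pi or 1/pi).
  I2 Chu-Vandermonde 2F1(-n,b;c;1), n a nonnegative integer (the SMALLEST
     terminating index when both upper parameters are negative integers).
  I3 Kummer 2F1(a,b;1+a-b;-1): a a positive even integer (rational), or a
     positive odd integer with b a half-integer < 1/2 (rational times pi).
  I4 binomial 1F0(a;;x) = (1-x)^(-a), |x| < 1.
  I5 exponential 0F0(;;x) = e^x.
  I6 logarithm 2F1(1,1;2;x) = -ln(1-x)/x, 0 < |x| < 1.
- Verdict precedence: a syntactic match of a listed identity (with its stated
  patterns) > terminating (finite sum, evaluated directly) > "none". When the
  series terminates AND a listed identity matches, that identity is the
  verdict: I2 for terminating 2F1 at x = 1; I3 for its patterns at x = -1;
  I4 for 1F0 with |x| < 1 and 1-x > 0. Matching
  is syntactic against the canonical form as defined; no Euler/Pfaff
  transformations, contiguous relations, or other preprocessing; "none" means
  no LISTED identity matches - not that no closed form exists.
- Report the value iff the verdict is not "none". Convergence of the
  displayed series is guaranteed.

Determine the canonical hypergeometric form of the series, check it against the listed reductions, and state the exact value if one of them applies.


Structural cue: with t_0 = -\frac{5}{2}, the two k-th powers (C = -5/2) combine into one argument.
Step ratio: r(k) = \frac{1}{6} * (k-\frac{3}{4}) (k+\frac{1}{4}) / [(k+5) (k+1)] - rational in k. x = \frac{1}{6}; t_0 = -\frac{5}{2}; negate the roots.

Canonical form: C = -\frac{5}{2} times 2F1 with upper {-\frac{3}{4}, \frac{1}{4}}, lower {5}, x = \frac{1}{6}. Verdict: none. A 2F1 with upper {-\frac{3}{4}, \frac{1}{4}} fits none of I1-I6 at x = \frac{1}{6}; the sum runs forever.


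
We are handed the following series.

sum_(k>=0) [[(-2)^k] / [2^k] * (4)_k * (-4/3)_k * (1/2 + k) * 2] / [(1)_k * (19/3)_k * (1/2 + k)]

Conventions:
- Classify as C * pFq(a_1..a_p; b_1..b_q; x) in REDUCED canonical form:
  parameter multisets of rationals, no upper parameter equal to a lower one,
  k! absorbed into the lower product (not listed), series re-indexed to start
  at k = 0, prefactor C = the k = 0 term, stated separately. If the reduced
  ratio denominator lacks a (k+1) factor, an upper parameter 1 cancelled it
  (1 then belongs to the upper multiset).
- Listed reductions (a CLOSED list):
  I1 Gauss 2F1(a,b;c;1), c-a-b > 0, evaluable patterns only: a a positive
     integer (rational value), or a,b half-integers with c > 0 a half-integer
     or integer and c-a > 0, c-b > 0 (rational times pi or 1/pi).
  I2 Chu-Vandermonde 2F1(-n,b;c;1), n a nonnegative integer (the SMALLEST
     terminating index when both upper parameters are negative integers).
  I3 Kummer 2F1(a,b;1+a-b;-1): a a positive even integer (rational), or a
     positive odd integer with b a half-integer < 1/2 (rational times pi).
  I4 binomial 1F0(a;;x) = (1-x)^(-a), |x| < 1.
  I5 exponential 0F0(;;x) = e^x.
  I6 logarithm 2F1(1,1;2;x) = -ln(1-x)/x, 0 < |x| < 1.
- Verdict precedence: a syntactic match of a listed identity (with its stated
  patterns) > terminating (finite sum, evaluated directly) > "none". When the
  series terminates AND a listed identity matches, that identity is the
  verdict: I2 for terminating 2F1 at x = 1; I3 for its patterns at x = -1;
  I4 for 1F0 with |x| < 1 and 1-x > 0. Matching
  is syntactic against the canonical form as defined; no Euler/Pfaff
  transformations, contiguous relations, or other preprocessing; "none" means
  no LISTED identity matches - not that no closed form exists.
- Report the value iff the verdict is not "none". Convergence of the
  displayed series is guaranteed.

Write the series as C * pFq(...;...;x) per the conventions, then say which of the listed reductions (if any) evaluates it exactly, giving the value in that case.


x = -1 here; the reduced form reads 2F1, upper {-4/3, 4}, lower {19/3}, C = 2. Verdict: Kummer's theorem (I3) matches (x = -1; c = 19/3 equals 1+a-b for upper {-4/3, 4}: listed pattern). Sum: 104/27.

Key observation: with t_0 = 2, (1)_k (C = 2, x = -1) is k! itself.
Ratio: r(k) = (-1) * (k-4/3) (k+4) / [(k+19/3) (k+1)] - rational; roots negated = parameters, x = (-1), C = 2.


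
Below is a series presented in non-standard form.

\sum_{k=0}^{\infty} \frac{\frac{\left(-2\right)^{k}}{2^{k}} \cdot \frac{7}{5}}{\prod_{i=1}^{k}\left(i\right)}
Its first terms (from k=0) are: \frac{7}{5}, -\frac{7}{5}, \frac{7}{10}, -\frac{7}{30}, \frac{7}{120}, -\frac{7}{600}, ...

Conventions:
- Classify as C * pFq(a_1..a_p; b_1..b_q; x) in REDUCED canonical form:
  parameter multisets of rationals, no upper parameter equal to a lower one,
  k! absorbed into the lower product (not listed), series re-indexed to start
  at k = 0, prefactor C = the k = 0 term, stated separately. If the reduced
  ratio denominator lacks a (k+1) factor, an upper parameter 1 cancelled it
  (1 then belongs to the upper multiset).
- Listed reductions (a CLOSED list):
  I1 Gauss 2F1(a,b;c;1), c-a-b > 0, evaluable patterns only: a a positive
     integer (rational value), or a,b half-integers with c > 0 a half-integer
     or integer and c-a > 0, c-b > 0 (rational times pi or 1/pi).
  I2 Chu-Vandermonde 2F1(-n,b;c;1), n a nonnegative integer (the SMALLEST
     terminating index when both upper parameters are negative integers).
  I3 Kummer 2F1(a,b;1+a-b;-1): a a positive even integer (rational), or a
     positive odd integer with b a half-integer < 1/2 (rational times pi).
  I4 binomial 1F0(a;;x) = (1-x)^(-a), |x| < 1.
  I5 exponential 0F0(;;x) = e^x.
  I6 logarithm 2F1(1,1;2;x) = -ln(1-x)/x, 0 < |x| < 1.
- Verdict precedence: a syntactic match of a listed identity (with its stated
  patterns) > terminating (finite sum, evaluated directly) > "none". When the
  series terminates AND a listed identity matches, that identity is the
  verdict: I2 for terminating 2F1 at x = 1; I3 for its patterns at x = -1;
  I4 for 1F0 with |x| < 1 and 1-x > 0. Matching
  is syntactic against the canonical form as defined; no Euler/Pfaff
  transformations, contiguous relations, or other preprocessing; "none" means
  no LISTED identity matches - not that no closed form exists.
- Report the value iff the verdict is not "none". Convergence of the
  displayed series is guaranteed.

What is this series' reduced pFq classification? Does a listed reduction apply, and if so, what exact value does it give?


This is \frac{7}{5} * 0F0(-; -; -1) in reduced canonical form. Verdict (x = -1): the I5 exponential reduction applies (the 0F0 exponential series at x = -1). Value: \frac{7}{5} \cdot e^{-1}.

First insight: x = -1 and the product of the first k integers (C = 7/5) is k!.
Term ratio: r(k) = -1 * 1 / [(k+1)] - rational in k. x = -1; t_0 = \frac{7}{5}; negate the roots.


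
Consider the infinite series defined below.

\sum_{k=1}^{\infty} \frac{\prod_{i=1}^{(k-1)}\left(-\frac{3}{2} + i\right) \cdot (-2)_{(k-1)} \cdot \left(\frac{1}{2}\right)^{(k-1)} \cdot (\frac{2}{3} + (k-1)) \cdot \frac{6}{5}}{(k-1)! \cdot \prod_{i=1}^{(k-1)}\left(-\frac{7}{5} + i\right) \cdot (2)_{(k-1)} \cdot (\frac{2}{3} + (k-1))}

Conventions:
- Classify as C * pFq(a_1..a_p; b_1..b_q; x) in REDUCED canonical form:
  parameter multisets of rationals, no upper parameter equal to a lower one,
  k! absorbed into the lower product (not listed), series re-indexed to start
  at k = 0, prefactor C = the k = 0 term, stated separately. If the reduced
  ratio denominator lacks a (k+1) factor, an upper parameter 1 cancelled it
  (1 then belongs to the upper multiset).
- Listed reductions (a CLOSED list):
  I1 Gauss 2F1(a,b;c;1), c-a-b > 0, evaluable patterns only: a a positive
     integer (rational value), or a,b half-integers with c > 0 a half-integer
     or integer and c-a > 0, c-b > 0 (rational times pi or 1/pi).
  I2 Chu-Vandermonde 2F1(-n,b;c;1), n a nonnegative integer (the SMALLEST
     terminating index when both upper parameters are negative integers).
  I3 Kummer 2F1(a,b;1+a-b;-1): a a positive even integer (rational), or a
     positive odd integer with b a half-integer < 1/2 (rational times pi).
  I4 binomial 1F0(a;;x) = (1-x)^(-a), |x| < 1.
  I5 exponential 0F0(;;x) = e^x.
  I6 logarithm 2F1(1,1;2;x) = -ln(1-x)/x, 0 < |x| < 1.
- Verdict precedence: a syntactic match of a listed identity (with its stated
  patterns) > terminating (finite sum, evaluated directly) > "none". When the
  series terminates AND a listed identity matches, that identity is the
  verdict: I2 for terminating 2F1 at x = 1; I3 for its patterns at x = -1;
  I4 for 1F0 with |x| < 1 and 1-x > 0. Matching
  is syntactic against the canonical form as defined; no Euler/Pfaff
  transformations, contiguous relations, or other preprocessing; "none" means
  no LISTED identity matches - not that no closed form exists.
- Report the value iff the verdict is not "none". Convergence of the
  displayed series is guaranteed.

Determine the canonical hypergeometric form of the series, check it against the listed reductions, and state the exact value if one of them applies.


x = \frac{1}{2} here; the reduced form reads 2F2, upper {-2, -\frac{1}{2}}, lower {-\frac{2}{5}, 2}, C = \frac{6}{5}. Verdict: terminating - upper -2 stops the sum at k = 2; the 3 terms are added exactly. Value: \frac{241}{480}.

First insight: t_0 = \frac{6}{5} here, and striking the common factor k + 2/3 reduces the term (C = 6/5, x = 1/2).
Step ratio: r(k) = \frac{1}{2} * (k-2) (k-\frac{1}{2}) / [(k-\frac{2}{5}) (k+2) (k+1)] - rational in k, leading ratio \frac{1}{2}; with t_0 = \frac{6}{5}, classification follows.


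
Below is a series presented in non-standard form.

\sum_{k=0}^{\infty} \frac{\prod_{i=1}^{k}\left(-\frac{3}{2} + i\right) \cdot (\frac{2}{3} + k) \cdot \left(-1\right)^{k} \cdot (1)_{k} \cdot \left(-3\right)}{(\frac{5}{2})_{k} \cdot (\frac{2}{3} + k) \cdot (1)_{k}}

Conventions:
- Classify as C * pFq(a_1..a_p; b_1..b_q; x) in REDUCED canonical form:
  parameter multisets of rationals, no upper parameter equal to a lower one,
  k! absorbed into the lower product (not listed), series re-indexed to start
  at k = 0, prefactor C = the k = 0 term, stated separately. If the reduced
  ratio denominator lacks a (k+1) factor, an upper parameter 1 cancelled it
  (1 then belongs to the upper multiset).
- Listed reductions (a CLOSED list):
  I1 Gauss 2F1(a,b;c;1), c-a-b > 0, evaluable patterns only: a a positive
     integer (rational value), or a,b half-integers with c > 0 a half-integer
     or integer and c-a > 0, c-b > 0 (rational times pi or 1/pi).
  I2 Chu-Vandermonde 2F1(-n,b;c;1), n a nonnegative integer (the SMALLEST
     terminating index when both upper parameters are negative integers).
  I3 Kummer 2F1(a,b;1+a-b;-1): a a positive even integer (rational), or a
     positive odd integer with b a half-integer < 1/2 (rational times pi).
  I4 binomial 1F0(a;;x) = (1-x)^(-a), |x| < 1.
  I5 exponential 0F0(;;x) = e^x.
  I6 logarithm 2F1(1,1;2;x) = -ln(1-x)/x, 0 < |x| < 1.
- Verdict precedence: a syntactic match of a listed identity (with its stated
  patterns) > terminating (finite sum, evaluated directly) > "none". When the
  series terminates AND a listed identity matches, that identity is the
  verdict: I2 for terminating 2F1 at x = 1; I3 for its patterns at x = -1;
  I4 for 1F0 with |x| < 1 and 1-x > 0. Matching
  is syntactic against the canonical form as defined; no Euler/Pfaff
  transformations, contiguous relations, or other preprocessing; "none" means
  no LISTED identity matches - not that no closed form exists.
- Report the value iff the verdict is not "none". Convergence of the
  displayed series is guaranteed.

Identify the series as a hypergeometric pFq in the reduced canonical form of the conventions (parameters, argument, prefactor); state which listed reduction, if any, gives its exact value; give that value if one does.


The series (x = -1) is 2F1: upper {-\frac{1}{2}, 1}, lower {\frac{5}{2}}, prefactor -3. Verdict: the Kummer evaluation I3 matches (x = -1; c = \frac{5}{2} equals 1+a-b for upper {-\frac{1}{2}, 1}: listed pattern). Sum: \left(-\frac{9}{8}\right) \cdot \pi.

Key step: x = -1 and (1)_k (C = -3, x = -1) is k! itself.
Consecutive-term ratio: r(k) = -1 * (k-\frac{1}{2}) (k+1) / [(k+\frac{5}{2}) (k+1)] ; factor over Q: parameters, x = -1, and C = -3.
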